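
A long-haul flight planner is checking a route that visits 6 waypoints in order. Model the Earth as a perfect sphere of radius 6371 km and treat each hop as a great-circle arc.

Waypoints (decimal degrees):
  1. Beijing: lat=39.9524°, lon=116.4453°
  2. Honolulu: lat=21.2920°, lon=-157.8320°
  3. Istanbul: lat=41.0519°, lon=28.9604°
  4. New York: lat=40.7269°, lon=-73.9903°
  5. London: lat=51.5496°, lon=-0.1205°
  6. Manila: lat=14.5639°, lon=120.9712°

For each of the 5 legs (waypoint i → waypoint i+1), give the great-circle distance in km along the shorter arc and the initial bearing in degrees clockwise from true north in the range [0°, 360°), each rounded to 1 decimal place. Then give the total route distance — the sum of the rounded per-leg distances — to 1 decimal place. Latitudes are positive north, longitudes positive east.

Leg 1: φ1=0.6973009, φ2=0.3716155, Δφ=-0.3256854, Δλ=-4.7870419 rad; a=sin²(Δφ/2)+cosφ1·cosφ2·sin²(Δλ/2)=0.3567749048; c=2·atan2(√a, √(1-a))=1.280276622; dist=6371·c=8156.642 ≈ 8156.6 km; running total=8156.6 km
Leg 1 bearing: y=sinΔλ·cosφ2=0.92914681, x=cosφ1·sinφ2-sinφ1·cosφ2·cosΔλ=0.23373593; θ=atan2(y, x)=75.8797° ≈ 75.9°
Leg 2: φ1=0.3716155, φ2=0.7164908, Δφ=0.3448753, Δλ=3.2601424 rad; a=sin²(Δφ/2)+cosφ1·cosφ2·sin²(Δλ/2)=0.7296159156; c=2·atan2(√a, √(1-a))=2.047926585; dist=6371·c=13047.340 ≈ 13047.3 km; running total=21203.9 km
Leg 2 bearing: y=sinΔλ·cosφ2=-0.08919088, x=cosφ1·sinφ2-sinφ1·cosφ2·cosΔλ=0.88382754; θ=atan2(y, x)=-5.7625° <0 so +360° → 354.2375° ≈ 354.2°
Leg 3: φ1=0.7164908, φ2=0.7108185, Δφ=-0.0056723, Δλ=-1.7968287 rad; a=sin²(Δφ/2)+cosφ1·cosφ2·sin²(Δλ/2)=0.3497918055; c=2·atan2(√a, √(1-a))=1.265667148; dist=6371·c=8063.565 ≈ 8063.6 km; running total=29267.5 km
Leg 3 bearing: y=sinΔλ·cosφ2=-0.73855142, x=cosφ1·sinφ2-sinφ1·cosφ2·cosΔλ=0.60356590; θ=atan2(y, x)=-50.7433° <0 so +360° → 309.2567° ≈ 309.3°
Leg 4: φ1=0.7108185, φ2=0.8997102, Δφ=0.1888917, Δλ=1.2892712 rad; a=sin²(Δφ/2)+cosφ1·cosφ2·sin²(Δλ/2)=0.1790553213; c=2·atan2(√a, √(1-a))=0.873836635; dist=6371·c=5567.213 ≈ 5567.2 km; running total=34834.7 km
Leg 4 bearing: y=sinΔλ·cosφ2=0.59735697, x=cosφ1·sinφ2-sinφ1·cosφ2·cosΔλ=0.48077303; θ=atan2(y, x)=51.1717° ≈ 51.2°
Leg 5: φ1=0.8997102, φ2=0.2541880, Δφ=-0.6455222, Δλ=2.1134489 rad; a=sin²(Δφ/2)+cosφ1·cosφ2·sin²(Δλ/2)=0.5569371109; c=2·atan2(√a, √(1-a))=1.684918103; dist=6371·c=10734.613 ≈ 10734.6 km; running total=45569.3 km
Leg 5 bearing: y=sinΔλ·cosφ2=0.82882575, x=cosφ1·sinφ2-sinφ1·cosφ2·cosΔλ=0.54779607; θ=atan2(y, x)=56.5381° ≈ 56.5°

Leg 1: dist=8156.6 km, bearing=75.9°
Leg 2: dist=13047.3 km, bearing=354.2°
Leg 3: dist=8063.6 km, bearing=309.3°
Leg 4: dist=5567.2 km, bearing=51.2°
Leg 5: dist=10734.6 km, bearing=56.5°
Total: 45569.3 km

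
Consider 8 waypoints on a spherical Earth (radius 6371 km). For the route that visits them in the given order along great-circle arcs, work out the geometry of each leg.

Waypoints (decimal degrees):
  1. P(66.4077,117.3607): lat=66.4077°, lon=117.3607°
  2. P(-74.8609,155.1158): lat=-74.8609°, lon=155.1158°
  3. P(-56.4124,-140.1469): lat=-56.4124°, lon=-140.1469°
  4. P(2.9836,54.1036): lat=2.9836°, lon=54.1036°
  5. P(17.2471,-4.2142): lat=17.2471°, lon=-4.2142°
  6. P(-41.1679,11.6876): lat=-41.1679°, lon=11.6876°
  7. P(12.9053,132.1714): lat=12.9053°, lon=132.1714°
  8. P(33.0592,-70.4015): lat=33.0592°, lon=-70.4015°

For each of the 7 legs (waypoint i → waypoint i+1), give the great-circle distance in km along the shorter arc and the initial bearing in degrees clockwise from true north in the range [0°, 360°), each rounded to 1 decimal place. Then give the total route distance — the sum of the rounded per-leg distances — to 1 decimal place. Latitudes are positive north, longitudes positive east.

Leg 1: dist=15936.3 km, bearing=164.5°
Leg 2: dist=3338.9 km, bearing=88.8°
Leg 3: dist=13940.3 km, bearing=197.5°
Leg 4: dist=6550.8 km, bearing=288.4°
Leg 5: dist=6699.2 km, bearing=166.3°
Leg 6: dist=13486.0 km, bearing=100.6°
Leg 7: dist=14370.4 km, bearing=24.5°
Total: 74321.9 km

Leg 1: φ1=1.1590330, φ2=-1.3065692, Δφ=-2.4656022, Δλ=0.6589508 rad; a=sin²(Δφ/2)+cosφ1·cosφ2·sin²(Δλ/2)=0.9009856808; c=2·atan2(√a, √(1-a))=2.501384382; dist=6371·c=15936.320 ≈ 15936.3 km; running total=15936.3 km
Leg 1 bearing: y=sinΔλ·cosφ2=0.15990707, x=cosφ1·sinφ2-sinφ1·cosφ2·cosΔλ=-0.57556204; θ=atan2(y, x)=164.4732° ≈ 164.5°
Leg 2: φ1=-1.3065692, φ2=-0.9845821, Δφ=0.3219871, Δλ=-5.1533063 rad; a=sin²(Δφ/2)+cosφ1·cosφ2·sin²(Δλ/2)=0.0671055190; c=2·atan2(√a, √(1-a))=0.524071466; dist=6371·c=3338.859 ≈ 3338.9 km; running total=19275.2 km
Leg 2 bearing: y=sinΔλ·cosφ2=0.50030246, x=cosφ1·sinφ2-sinφ1·cosφ2·cosΔλ=0.01034008; θ=atan2(y, x)=88.8160° ≈ 88.8°
Leg 3: φ1=-0.9845821, φ2=0.0520736, Δφ=1.0366558, Δλ=3.3903108 rad; a=sin²(Δφ/2)+cosφ1·cosφ2·sin²(Δλ/2)=0.7894106693; c=2·atan2(√a, √(1-a))=2.188078870; dist=6371·c=13940.250 ≈ 13940.3 km; running total=33215.5 km
Leg 3 bearing: y=sinΔλ·cosφ2=-0.24582807, x=cosφ1·sinφ2-sinφ1·cosφ2·cosΔλ=-0.77751811; θ=atan2(y, x)=-162.4546° <0 so +360° → 197.5454° ≈ 197.5°
Leg 4: φ1=0.0520736, φ2=0.3010187, Δφ=0.2489450, Δλ=-1.0178376 rad; a=sin²(Δφ/2)+cosφ1·cosφ2·sin²(Δλ/2)=0.2418280399; c=2·atan2(√a, √(1-a))=1.028220117; dist=6371·c=6550.790 ≈ 6550.8 km; running total=39766.3 km
Leg 4 bearing: y=sinΔλ·cosφ2=-0.81271022, x=cosφ1·sinφ2-sinφ1·cosφ2·cosΔλ=0.26998345; θ=atan2(y, x)=-71.6234° <0 so +360° → 288.3766° ≈ 288.4°
Leg 5: φ1=0.3010187, φ2=-0.7185154, Δφ=-1.0195341, Δλ=0.2775388 rad; a=sin²(Δφ/2)+cosφ1·cosφ2·sin²(Δλ/2)=0.2518743939; c=2·atan2(√a, √(1-a))=1.051520896; dist=6371·c=6699.240 ≈ 6699.2 km; running total=46465.5 km
Leg 5 bearing: y=sinΔλ·cosφ2=0.20625481, x=cosφ1·sinφ2-sinφ1·cosφ2·cosΔλ=-0.84332300; θ=atan2(y, x)=166.2567° ≈ 166.3°
Leg 6: φ1=-0.7185154, φ2=0.2252400, Δφ=0.9437554, Δλ=2.1028390 rad; a=sin²(Δφ/2)+cosφ1·cosφ2·sin²(Δλ/2)=0.7596274075; c=2·atan2(√a, √(1-a))=2.116775097; dist=6371·c=13485.974 ≈ 13486.0 km; running total=59951.5 km
Leg 6 bearing: y=sinΔλ·cosφ2=0.84000472, x=cosφ1·sinφ2-sinφ1·cosφ2·cosΔλ=-0.15737380; θ=atan2(y, x)=100.6113° ≈ 100.6°
Leg 7: φ1=0.2252400, φ2=0.5769919, Δφ=0.3517519, Δλ=-3.5355641 rad; a=sin²(Δφ/2)+cosφ1·cosφ2·sin²(Δλ/2)=0.8162599538; c=2·atan2(√a, √(1-a))=2.255598641; dist=6371·c=14370.419 ≈ 14370.4 km; running total=74321.9 km
Leg 7 bearing: y=sinΔλ·cosφ2=0.32171474, x=cosφ1·sinφ2-sinφ1·cosφ2·cosΔλ=0.70456951; θ=atan2(y, x)=24.5420° ≈ 24.5°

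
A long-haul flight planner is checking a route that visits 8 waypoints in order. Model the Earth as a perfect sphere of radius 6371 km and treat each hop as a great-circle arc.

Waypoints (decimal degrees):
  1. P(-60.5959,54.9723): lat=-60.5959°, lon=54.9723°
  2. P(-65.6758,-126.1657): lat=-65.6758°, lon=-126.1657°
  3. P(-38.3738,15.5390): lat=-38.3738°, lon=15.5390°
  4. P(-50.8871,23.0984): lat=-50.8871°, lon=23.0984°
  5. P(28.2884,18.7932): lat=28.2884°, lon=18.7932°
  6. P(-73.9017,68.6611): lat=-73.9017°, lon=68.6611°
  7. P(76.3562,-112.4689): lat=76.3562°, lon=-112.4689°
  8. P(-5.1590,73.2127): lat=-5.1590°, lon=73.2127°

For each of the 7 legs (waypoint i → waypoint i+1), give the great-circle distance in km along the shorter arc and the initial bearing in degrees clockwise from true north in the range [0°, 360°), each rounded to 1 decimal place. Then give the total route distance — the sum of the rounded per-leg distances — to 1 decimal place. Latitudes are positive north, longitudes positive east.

Leg 1: φ1=-1.0575980, φ2=-1.1462589, Δφ=-0.0886610, Δλ=-3.1614545 rad; a=sin²(Δφ/2)+cosφ1·cosφ2·sin²(Δλ/2)=0.2041725383; c=2·atan2(√a, √(1-a))=0.937686261; dist=6371·c=5973.999 ≈ 5974.0 km; running total=5974.0 km
Leg 1 bearing: y=sinΔλ·cosφ2=0.00818054, x=cosφ1·sinφ2-sinφ1·cosφ2·cosΔλ=-0.80614982; θ=atan2(y, x)=179.4186° ≈ 179.4°
Leg 2: φ1=-1.1462589, φ2=-0.6697492, Δφ=0.4765098, Δλ=2.4732136 rad; a=sin²(Δφ/2)+cosφ1·cosφ2·sin²(Δλ/2)=0.3438773439; c=2·atan2(√a, √(1-a))=1.253240727; dist=6371·c=7984.397 ≈ 7984.4 km; running total=13958.4 km
Leg 2 bearing: y=sinΔλ·cosφ2=0.48584229, x=cosφ1·sinφ2-sinφ1·cosφ2·cosΔλ=-0.81637010; θ=atan2(y, x)=149.2421° ≈ 149.2°
Leg 3: φ1=-0.6697492, φ2=-0.8881474, Δφ=-0.2183983, Δλ=0.1319364 rad; a=sin²(Δφ/2)+cosφ1·cosφ2·sin²(Δλ/2)=0.0140262934; c=2·atan2(√a, √(1-a))=0.237422555; dist=6371·c=1512.619 ≈ 1512.6 km; running total=15471.0 km
Leg 3 bearing: y=sinΔλ·cosφ2=0.08299090, x=cosφ1·sinφ2-sinφ1·cosφ2·cosΔλ=-0.22006985; θ=atan2(y, x)=159.3380° ≈ 159.3°
Leg 4: φ1=-0.8881474, φ2=0.4937257, Δφ=1.3818732, Δλ=-0.0751399 rad; a=sin²(Δφ/2)+cosφ1·cosφ2·sin²(Δλ/2)=0.4068830701; c=2·atan2(√a, √(1-a))=1.383468784; dist=6371·c=8814.080 ≈ 8814.1 km; running total=24285.1 km
Leg 4 bearing: y=sinΔλ·cosφ2=-0.06610396, x=cosφ1·sinφ2-sinφ1·cosφ2·cosΔλ=0.98027915; θ=atan2(y, x)=-3.8578° <0 so +360° → 356.1422° ≈ 356.1°
Leg 5: φ1=0.4937257, φ2=-1.2898280, Δφ=-1.7835537, Δλ=0.8703590 rad; a=sin²(Δφ/2)+cosφ1·cosφ2·sin²(Δλ/2)=0.6489729527; c=2·atan2(√a, √(1-a))=1.873336432; dist=6371·c=11935.026 ≈ 11935.0 km; running total=36220.1 km
Leg 5 bearing: y=sinΔλ·cosφ2=0.21200201, x=cosφ1·sinφ2-sinφ1·cosφ2·cosΔλ=-0.93074346; θ=atan2(y, x)=167.1683° ≈ 167.2°
Leg 6: φ1=-1.2898280, φ2=1.3326671, Δφ=2.6224951, Δλ=-3.1613149 rad; a=sin²(Δφ/2)+cosφ1·cosφ2·sin²(Δλ/2)=0.9995349128; c=2·atan2(√a, √(1-a))=3.098457547; dist=6371·c=19740.273 ≈ 19740.3 km; running total=55960.4 km
Leg 6 bearing: y=sinΔλ·cosφ2=0.00465188, x=cosφ1·sinφ2-sinφ1·cosφ2·cosΔλ=0.04287008; θ=atan2(y, x)=6.1930° ≈ 6.2°
Leg 7: φ1=1.3326671, φ2=-0.0900415, Δφ=-1.4227086, Δλ=3.2407553 rad; a=sin²(Δφ/2)+cosφ1·cosφ2·sin²(Δλ/2)=0.6605789228; c=2·atan2(√a, √(1-a))=1.897748174; dist=6371·c=12090.554 ≈ 12090.6 km; running total=68051.0 km
Leg 7 bearing: y=sinΔλ·cosφ2=-0.09859914, x=cosφ1·sinφ2-sinφ1·cosφ2·cosΔλ=0.94187889; θ=atan2(y, x)=-5.9762° <0 so +360° → 354.0238° ≈ 354.0°

Leg 1: dist=5974.0 km, bearing=179.4°
Leg 2: dist=7984.4 km, bearing=149.2°
Leg 3: dist=1512.6 km, bearing=159.3°
Leg 4: dist=8814.1 km, bearing=356.1°
Leg 5: dist=11935.0 km, bearing=167.2°
Leg 6: dist=19740.3 km, bearing=6.2°
Leg 7: dist=12090.6 km, bearing=354.0°
Total: 68051.0 km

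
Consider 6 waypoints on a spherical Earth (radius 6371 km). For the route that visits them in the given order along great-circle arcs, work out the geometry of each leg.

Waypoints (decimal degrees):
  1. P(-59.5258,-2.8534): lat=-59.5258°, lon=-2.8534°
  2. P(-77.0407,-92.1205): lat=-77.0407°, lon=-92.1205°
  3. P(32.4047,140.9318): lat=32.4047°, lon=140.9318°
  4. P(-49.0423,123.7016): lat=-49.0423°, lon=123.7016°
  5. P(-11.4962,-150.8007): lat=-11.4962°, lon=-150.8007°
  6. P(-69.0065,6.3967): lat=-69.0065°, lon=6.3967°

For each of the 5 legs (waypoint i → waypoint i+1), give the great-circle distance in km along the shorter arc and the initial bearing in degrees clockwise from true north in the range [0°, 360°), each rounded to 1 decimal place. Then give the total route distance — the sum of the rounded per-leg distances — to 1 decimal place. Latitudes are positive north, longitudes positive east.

Leg 1: φ1=-1.0389212, φ2=-1.3446139, Δφ=-0.3056927, Δλ=-1.5580048 rad; a=sin²(Δφ/2)+cosφ1·cosφ2·sin²(Δλ/2)=0.0793197274; c=2·atan2(√a, √(1-a))=0.571000698; dist=6371·c=3637.845 ≈ 3637.8 km; running total=3637.8 km
Leg 1 bearing: y=sinΔλ·cosφ2=-0.22424051, x=cosφ1·sinφ2-sinφ1·cosφ2·cosΔλ=-0.49176074; θ=atan2(y, x)=-155.4872° <0 so +360° → 204.5128° ≈ 204.5°
Leg 2: φ1=-1.3446139, φ2=0.5655687, Δφ=1.9101826, Δλ=4.0675300 rad; a=sin²(Δφ/2)+cosφ1·cosφ2·sin²(Δλ/2)=0.8180275227; c=2·atan2(√a, √(1-a))=2.260171348; dist=6371·c=14399.552 ≈ 14399.6 km; running total=18037.4 km
Leg 2 bearing: y=sinΔλ·cosφ2=-0.67473868, x=cosφ1·sinφ2-sinφ1·cosφ2·cosΔλ=-0.37438175; θ=atan2(y, x)=-119.0239° <0 so +360° → 240.9761° ≈ 241.0°
Leg 3: φ1=0.5655687, φ2=-0.8559496, Δφ=-1.4215183, Δλ=-0.3007237 rad; a=sin²(Δφ/2)+cosφ1·cosφ2·sin²(Δλ/2)=0.4380561989; c=2·atan2(√a, √(1-a))=1.446589608; dist=6371·c=9216.222 ≈ 9216.2 km; running total=27253.6 km
Leg 3 bearing: y=sinΔλ·cosφ2=-0.19416715, x=cosφ1·sinφ2-sinφ1·cosφ2·cosΔλ=-0.97311406; θ=atan2(y, x)=-168.7159° <0 so +360° → 191.2841° ≈ 191.3°
Leg 4: φ1=-0.8559496, φ2=-0.2006465, Δφ=0.6553031, Δλ=-4.7909689 rad; a=sin²(Δφ/2)+cosφ1·cosφ2·sin²(Δλ/2)=0.3995318438; c=2·atan2(√a, √(1-a))=1.368482693; dist=6371·c=8718.603 ≈ 8718.6 km; running total=35972.2 km
Leg 4 bearing: y=sinΔλ·cosφ2=0.97691402, x=cosφ1·sinφ2-sinφ1·cosφ2·cosΔλ=-0.07255069; θ=atan2(y, x)=94.2473° ≈ 94.2°
Leg 5: φ1=-0.2006465, φ2=-1.2043906, Δφ=-1.0037441, Δλ=2.7436122 rad; a=sin²(Δφ/2)+cosφ1·cosφ2·sin²(Δλ/2)=0.5687815474; c=2·atan2(√a, √(1-a))=1.708797023; dist=6371·c=10886.746 ≈ 10886.7 km; running total=46858.9 km
Leg 5 bearing: y=sinΔλ·cosφ2=0.13884711, x=cosφ1·sinφ2-sinφ1·cosφ2·cosΔλ=-0.98071294; θ=atan2(y, x)=171.9417° ≈ 171.9°

Leg 1: dist=3637.8 km, bearing=204.5°
Leg 2: dist=14399.6 km, bearing=241.0°
Leg 3: dist=9216.2 km, bearing=191.3°
Leg 4: dist=8718.6 km, bearing=94.2°
Leg 5: dist=10886.7 km, bearing=171.9°
Total: 46858.9 km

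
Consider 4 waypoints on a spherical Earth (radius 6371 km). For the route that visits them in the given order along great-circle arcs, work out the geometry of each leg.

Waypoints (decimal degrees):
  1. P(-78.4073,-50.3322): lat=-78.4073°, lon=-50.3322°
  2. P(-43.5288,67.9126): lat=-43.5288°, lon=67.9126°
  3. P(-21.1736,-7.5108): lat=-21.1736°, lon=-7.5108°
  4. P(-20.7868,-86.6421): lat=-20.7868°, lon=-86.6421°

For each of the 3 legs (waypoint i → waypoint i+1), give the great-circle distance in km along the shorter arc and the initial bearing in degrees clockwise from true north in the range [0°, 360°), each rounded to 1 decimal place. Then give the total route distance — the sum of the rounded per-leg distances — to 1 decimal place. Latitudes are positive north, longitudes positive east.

Leg 1: dist=5862.1 km, bearing=126.6°
Leg 2: dist=7253.7 km, bearing=263.7°
Leg 3: dist=8115.9 km, bearing=253.8°
Total: 21231.7 km

Leg 1: φ1=-1.3684655, φ2=-0.7597209, Δφ=0.6087447, Δλ=2.0637611 rad; a=sin²(Δφ/2)+cosφ1·cosφ2·sin²(Δλ/2)=0.1971398175; c=2·atan2(√a, √(1-a))=0.920125423; dist=6371·c=5862.119 ≈ 5862.1 km; running total=5862.1 km
Leg 1 bearing: y=sinΔλ·cosφ2=0.63870183, x=cosφ1·sinφ2-sinφ1·cosφ2·cosΔλ=-0.47451323; θ=atan2(y, x)=126.6099° ≈ 126.6°
Leg 2: φ1=-0.7597209, φ2=-0.3695490, Δφ=0.3901718, Δλ=-1.3163867 rad; a=sin²(Δφ/2)+cosφ1·cosφ2·sin²(Δλ/2)=0.2905429180; c=2·atan2(√a, √(1-a))=1.138547158; dist=6371·c=7253.684 ≈ 7253.7 km; running total=13115.8 km
Leg 2 bearing: y=sinΔλ·cosφ2=-0.90247536, x=cosφ1·sinφ2-sinφ1·cosφ2·cosΔλ=-0.10024542; θ=atan2(y, x)=-96.3383° <0 so +360° → 263.6617° ≈ 263.7°
Leg 3: φ1=-0.3695490, φ2=-0.3627981, Δφ=0.0067509, Δλ=-1.3811017 rad; a=sin²(Δφ/2)+cosφ1·cosφ2·sin²(Δλ/2)=0.3537153545; c=2·atan2(√a, √(1-a))=1.273883733; dist=6371·c=8115.913 ≈ 8115.9 km; running total=21231.7 km
Leg 3 bearing: y=sinΔλ·cosφ2=-0.91813697, x=cosφ1·sinφ2-sinφ1·cosφ2·cosΔλ=-0.26725965; θ=atan2(y, x)=-106.2297° <0 so +360° → 253.7703° ≈ 253.8°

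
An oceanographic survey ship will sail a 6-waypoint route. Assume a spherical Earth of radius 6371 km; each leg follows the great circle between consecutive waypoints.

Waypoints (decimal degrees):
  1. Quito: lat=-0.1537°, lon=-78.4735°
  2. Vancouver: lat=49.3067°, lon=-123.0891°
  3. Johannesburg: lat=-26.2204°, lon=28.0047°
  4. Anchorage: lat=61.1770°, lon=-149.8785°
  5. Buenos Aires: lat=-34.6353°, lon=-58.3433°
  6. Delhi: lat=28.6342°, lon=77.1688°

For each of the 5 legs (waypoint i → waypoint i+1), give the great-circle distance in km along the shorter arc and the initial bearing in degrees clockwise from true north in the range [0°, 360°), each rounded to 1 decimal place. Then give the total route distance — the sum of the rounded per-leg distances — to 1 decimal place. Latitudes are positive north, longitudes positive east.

Leg 1: dist=6947.2 km, bearing=328.9°
Leg 2: dist=16444.8 km, bearing=54.7°
Leg 3: dist=16124.8 km, bearing=358.2°
Leg 4: dist=13406.6 km, bearing=107.2°
Leg 5: dist=15784.9 km, bearing=86.4°
Total: 68708.3 km

Leg 1: φ1=-0.0026826, φ2=0.8605643, Δφ=0.8632468, Δλ=-0.7786891 rad; a=sin²(Δφ/2)+cosφ1·cosφ2·sin²(Δλ/2)=0.2689561831; c=2·atan2(√a, √(1-a))=1.090448539; dist=6371·c=6947.248 ≈ 6947.2 km; running total=6947.2 km
Leg 1 bearing: y=sinΔλ·cosφ2=-0.45793702, x=cosφ1·sinφ2-sinφ1·cosφ2·cosΔλ=0.75945290; θ=atan2(y, x)=-31.0893° <0 so +360° → 328.9107° ≈ 328.9°
Leg 2: φ1=0.8605643, φ2=-0.4576323, Δφ=-1.3181966, Δλ=2.6370843 rad; a=sin²(Δφ/2)+cosφ1·cosφ2·sin²(Δλ/2)=0.9235207838; c=2·atan2(√a, √(1-a))=2.581190770; dist=6371·c=16444.766 ≈ 16444.8 km; running total=23392.0 km
Leg 2 bearing: y=sinΔλ·cosφ2=0.43363815, x=cosφ1·sinφ2-sinφ1·cosφ2·cosΔλ=0.30737361; θ=atan2(y, x)=54.6700° ≈ 54.7°
Leg 3: φ1=-0.4576323, φ2=1.0677401, Δφ=1.5253724, Δλ=-3.1046475 rad; a=sin²(Δφ/2)+cosφ1·cosφ2·sin²(Δλ/2)=0.9096455722; c=2·atan2(√a, √(1-a))=2.530969971; dist=6371·c=16124.810 ≈ 16124.8 km; running total=39516.8 km
Leg 3 bearing: y=sinΔλ·cosφ2=-0.01780740, x=cosφ1·sinφ2-sinφ1·cosφ2·cosΔλ=0.57310114; θ=atan2(y, x)=-1.7797° <0 so +360° → 358.2203° ≈ 358.2°
Leg 4: φ1=1.0677401, φ2=-0.6045000, Δφ=-1.6722401, Δλ=1.5975906 rad; a=sin²(Δφ/2)+cosφ1·cosφ2·sin²(Δλ/2)=0.7542834203; c=2·atan2(√a, √(1-a))=2.104315812; dist=6371·c=13406.596 ≈ 13406.6 km; running total=52923.4 km
Leg 4 bearing: y=sinΔλ·cosφ2=0.82249103, x=cosφ1·sinφ2-sinφ1·cosφ2·cosΔλ=-0.25469252; θ=atan2(y, x)=107.2057° ≈ 107.2°
Leg 5: φ1=-0.6045000, φ2=0.4997611, Δφ=1.1042611, Δλ=2.3651323 rad; a=sin²(Δφ/2)+cosφ1·cosφ2·sin²(Δλ/2)=0.8937742603; c=2·atan2(√a, √(1-a))=2.477617107; dist=6371·c=15784.899 ≈ 15784.9 km; running total=68708.3 km
Leg 5 bearing: y=sinΔλ·cosφ2=0.61505380, x=cosφ1·sinφ2-sinφ1·cosφ2·cosΔλ=0.03842071; θ=atan2(y, x)=86.4255° ≈ 86.4°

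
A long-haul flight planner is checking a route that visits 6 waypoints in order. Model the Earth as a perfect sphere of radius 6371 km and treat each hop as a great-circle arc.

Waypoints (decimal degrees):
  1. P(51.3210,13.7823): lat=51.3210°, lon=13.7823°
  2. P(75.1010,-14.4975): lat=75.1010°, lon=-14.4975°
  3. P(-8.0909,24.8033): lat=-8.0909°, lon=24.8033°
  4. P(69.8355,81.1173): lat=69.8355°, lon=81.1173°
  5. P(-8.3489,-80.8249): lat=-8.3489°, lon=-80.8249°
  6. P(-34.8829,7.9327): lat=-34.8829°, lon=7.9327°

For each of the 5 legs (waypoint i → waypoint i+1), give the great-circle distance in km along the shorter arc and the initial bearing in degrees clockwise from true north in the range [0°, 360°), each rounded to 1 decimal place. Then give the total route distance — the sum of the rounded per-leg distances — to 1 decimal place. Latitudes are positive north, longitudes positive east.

Leg 1: φ1=0.8957204, φ2=1.3107597, Δφ=0.4150393, Δλ=-0.4935756 rad; a=sin²(Δφ/2)+cosφ1·cosφ2·sin²(Δλ/2)=0.0520391628; c=2·atan2(√a, √(1-a))=0.460294594; dist=6371·c=2932.537 ≈ 2932.5 km; running total=2932.5 km
Leg 1 bearing: y=sinΔλ·cosφ2=-0.12181581, x=cosφ1·sinφ2-sinφ1·cosφ2·cosΔλ=0.42718294; θ=atan2(y, x)=-15.9161° <0 so +360° → 344.0839° ≈ 344.1°
Leg 2: φ1=1.3107597, φ2=-0.1412128, Δφ=-1.4519726, Δλ=0.6859284 rad; a=sin²(Δφ/2)+cosφ1·cosφ2·sin²(Δλ/2)=0.4695141872; c=2·atan2(√a, √(1-a))=1.509786860; dist=6371·c=9618.852 ≈ 9618.9 km; running total=12551.4 km
Leg 2 bearing: y=sinΔλ·cosφ2=0.62708691, x=cosφ1·sinφ2-sinφ1·cosφ2·cosΔλ=-0.77655938; θ=atan2(y, x)=141.0784° ≈ 141.1°
Leg 3: φ1=-0.1412128, φ2=1.2188594, Δφ=1.3600723, Δλ=0.9828647 rad; a=sin²(Δφ/2)+cosφ1·cosφ2·sin²(Δλ/2)=0.4714132241; c=2·atan2(√a, √(1-a))=1.513591581; dist=6371·c=9643.092 ≈ 9643.1 km; running total=22194.5 km
Leg 3 bearing: y=sinΔλ·cosφ2=0.28683516, x=cosφ1·sinφ2-sinφ1·cosφ2·cosΔλ=0.95627233; θ=atan2(y, x)=16.6967° ≈ 16.7°
Leg 4: φ1=1.2188594, φ2=-0.1457158, Δφ=-1.3645752, Δλ=-2.8264246 rad; a=sin²(Δφ/2)+cosφ1·cosφ2·sin²(Δλ/2)=0.7302824804; c=2·atan2(√a, √(1-a))=2.049427906; dist=6371·c=13056.905 ≈ 13056.9 km; running total=35251.4 km
Leg 4 bearing: y=sinΔλ·cosφ2=-0.30669120, x=cosφ1·sinφ2-sinφ1·cosφ2·cosΔλ=0.83295884; θ=atan2(y, x)=-20.2135° <0 so +360° → 339.7865° ≈ 339.8°
Leg 5: φ1=-0.1457158, φ2=-0.6088215, Δφ=-0.4631057, Δλ=1.5491124 rad; a=sin²(Δφ/2)+cosφ1·cosφ2·sin²(Δλ/2)=0.4496808090; c=2·atan2(√a, √(1-a))=1.469987287; dist=6371·c=9365.289 ≈ 9365.3 km; running total=44616.7 km
Leg 5 bearing: y=sinΔλ·cosφ2=0.82012975, x=cosφ1·sinφ2-sinφ1·cosφ2·cosΔλ=-0.56325759; θ=atan2(y, x)=124.4809° ≈ 124.5°

Leg 1: dist=2932.5 km, bearing=344.1°
Leg 2: dist=9618.9 km, bearing=141.1°
Leg 3: dist=9643.1 km, bearing=16.7°
Leg 4: dist=13056.9 km, bearing=339.8°
Leg 5: dist=9365.3 km, bearing=124.5°
Total: 44616.7 km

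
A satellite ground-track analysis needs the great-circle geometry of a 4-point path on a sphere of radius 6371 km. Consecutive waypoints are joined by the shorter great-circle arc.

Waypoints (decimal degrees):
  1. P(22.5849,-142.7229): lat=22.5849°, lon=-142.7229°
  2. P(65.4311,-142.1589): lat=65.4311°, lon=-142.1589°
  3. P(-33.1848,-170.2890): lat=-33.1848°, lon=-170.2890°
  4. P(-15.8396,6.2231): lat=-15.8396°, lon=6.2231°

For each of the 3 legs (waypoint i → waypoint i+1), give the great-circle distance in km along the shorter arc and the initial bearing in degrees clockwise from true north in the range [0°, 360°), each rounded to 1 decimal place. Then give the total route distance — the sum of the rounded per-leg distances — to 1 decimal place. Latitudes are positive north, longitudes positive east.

Leg 1: dist=4764.5 km, bearing=0.3°
Leg 2: dist=11231.4 km, bearing=203.7°
Leg 3: dist=14551.2 km, bearing=175.6°
Total: 30547.1 km

Leg 1: φ1=0.3941809, φ2=1.1419881, Δφ=0.7478073, Δλ=0.0098437 rad; a=sin²(Δφ/2)+cosφ1·cosφ2·sin²(Δλ/2)=0.1334184178; c=2·atan2(√a, √(1-a))=0.747834612; dist=6371·c=4764.454 ≈ 4764.5 km; running total=4764.5 km
Leg 1 bearing: y=sinΔλ·cosφ2=0.00409280, x=cosφ1·sinφ2-sinφ1·cosφ2·cosΔλ=0.68004046; θ=atan2(y, x)=0.3448° ≈ 0.3°
Leg 2: φ1=1.1419881, φ2=-0.5791840, Δφ=-1.7211721, Δλ=-0.4909629 rad; a=sin²(Δφ/2)+cosφ1·cosφ2·sin²(Δλ/2)=0.5954564630; c=2·atan2(√a, √(1-a))=1.762888421; dist=6371·c=11231.362 ≈ 11231.4 km; running total=15995.9 km
Leg 2 bearing: y=sinΔλ·cosφ2=-0.39458213, x=cosφ1·sinφ2-sinφ1·cosφ2·cosΔλ=-0.89880877; θ=atan2(y, x)=-156.2983° <0 so +360° → 203.7017° ≈ 203.7°
Leg 3: φ1=-0.5791840, φ2=-0.2764532, Δφ=0.3027308, Δλ=3.0807173 rad; a=sin²(Δφ/2)+cosφ1·cosφ2·sin²(Δλ/2)=0.8271230990; c=2·atan2(√a, √(1-a))=2.283981796; dist=6371·c=14551.248 ≈ 14551.2 km; running total=30547.1 km
Leg 3 bearing: y=sinΔλ·cosφ2=0.05852771, x=cosφ1·sinφ2-sinφ1·cosφ2·cosΔλ=-0.75401354; θ=atan2(y, x)=175.5615° ≈ 175.6°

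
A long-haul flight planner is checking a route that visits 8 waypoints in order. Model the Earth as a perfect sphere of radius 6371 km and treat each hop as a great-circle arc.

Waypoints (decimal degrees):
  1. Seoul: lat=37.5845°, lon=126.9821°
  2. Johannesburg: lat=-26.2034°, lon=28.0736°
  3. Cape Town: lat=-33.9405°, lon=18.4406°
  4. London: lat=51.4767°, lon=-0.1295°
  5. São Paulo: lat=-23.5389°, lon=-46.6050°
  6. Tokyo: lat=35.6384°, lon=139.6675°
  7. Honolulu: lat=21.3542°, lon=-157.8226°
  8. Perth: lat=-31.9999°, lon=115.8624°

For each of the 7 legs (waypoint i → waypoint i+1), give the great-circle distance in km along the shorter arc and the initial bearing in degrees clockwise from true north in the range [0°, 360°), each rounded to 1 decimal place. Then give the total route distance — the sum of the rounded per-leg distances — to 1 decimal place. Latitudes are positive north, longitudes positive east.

Leg 1: φ1=0.6559733, φ2=-0.4573356, Δφ=-1.1133089, Δλ=-1.7262790 rad; a=sin²(Δφ/2)+cosφ1·cosφ2·sin²(Δλ/2)=0.6897131195; c=2·atan2(√a, √(1-a))=1.959972411; dist=6371·c=12486.984 ≈ 12487.0 km; running total=12487.0 km
Leg 1 bearing: y=sinΔλ·cosφ2=-0.88640877, x=cosφ1·sinφ2-sinφ1·cosφ2·cosΔλ=-0.26517017; θ=atan2(y, x)=-106.6546° <0 so +360° → 253.3454° ≈ 253.3°
Leg 2: φ1=-0.4573356, φ2=-0.5923735, Δφ=-0.1350379, Δλ=-0.1681276 rad; a=sin²(Δφ/2)+cosφ1·cosφ2·sin²(Δλ/2)=0.0097996862; c=2·atan2(√a, √(1-a))=0.198311531; dist=6371·c=1263.443 ≈ 1263.4 km; running total=13750.4 km
Leg 2 bearing: y=sinΔλ·cosφ2=-0.13882544, x=cosφ1·sinφ2-sinφ1·cosφ2·cosΔλ=-0.13979309; θ=atan2(y, x)=-135.1990° <0 so +360° → 224.8010° ≈ 224.8°
Leg 3: φ1=-0.5923735, φ2=0.8984379, Δφ=1.4908114, Δλ=-0.3241094 rad; a=sin²(Δφ/2)+cosφ1·cosφ2·sin²(Δλ/2)=0.4735015612; c=2·atan2(√a, √(1-a))=1.517774609; dist=6371·c=9669.742 ≈ 9669.7 km; running total=23420.1 km
Leg 3 bearing: y=sinΔλ·cosφ2=-0.19835026, x=cosφ1·sinφ2-sinφ1·cosφ2·cosΔλ=0.97869735; θ=atan2(y, x)=-11.4568° <0 so +360° → 348.5432° ≈ 348.5°
Leg 4: φ1=0.8984379, φ2=-0.4108313, Δφ=-1.3092692, Δλ=-0.8111505 rad; a=sin²(Δφ/2)+cosφ1·cosφ2·sin²(Δλ/2)=0.4596092050; c=2·atan2(√a, √(1-a))=1.489926619; dist=6371·c=9492.322 ≈ 9492.3 km; running total=32912.4 km
Leg 4 bearing: y=sinΔλ·cosφ2=-0.66474543, x=cosφ1·sinφ2-sinφ1·cosφ2·cosΔλ=-0.74268960; θ=atan2(y, x)=-138.1698° <0 so +360° → 221.8302° ≈ 221.8°
Leg 5: φ1=-0.4108313, φ2=0.6220074, Δφ=1.0328387, Δλ=3.2510684 rad; a=sin²(Δφ/2)+cosφ1·cosφ2·sin²(Δλ/2)=0.9866623136; c=2·atan2(√a, √(1-a))=2.910098292; dist=6371·c=18540.236 ≈ 18540.2 km; running total=51452.6 km
Leg 5 bearing: y=sinΔλ·cosφ2=-0.08879449, x=cosφ1·sinφ2-sinφ1·cosφ2·cosΔλ=0.21155309; θ=atan2(y, x)=-22.7691° <0 so +360° → 337.2309° ≈ 337.2°
Leg 6: φ1=0.6220074, φ2=0.3727011, Δφ=-0.2493063, Δλ=-5.1921817 rad; a=sin²(Δφ/2)+cosφ1·cosφ2·sin²(Δλ/2)=0.2192215327; c=2·atan2(√a, √(1-a))=0.974530093; dist=6371·c=6208.731 ≈ 6208.7 km; running total=57661.3 km
Leg 6 bearing: y=sinΔλ·cosφ2=0.82618934, x=cosφ1·sinφ2-sinφ1·cosφ2·cosΔλ=0.04544212; θ=atan2(y, x)=86.8518° ≈ 86.9°
Leg 7: φ1=0.3727011, φ2=-0.5585036, Δφ=-0.9312047, Δλ=4.7767044 rad; a=sin²(Δφ/2)+cosφ1·cosφ2·sin²(Δλ/2)=0.5710985815; c=2·atan2(√a, √(1-a))=1.713477109; dist=6371·c=10916.563 ≈ 10916.6 km; running total=68577.9 km
Leg 7 bearing: y=sinΔλ·cosφ2=-0.84629566, x=cosφ1·sinφ2-sinφ1·cosφ2·cosΔλ=-0.51338448; θ=atan2(y, x)=-121.2421° <0 so +360° → 238.7579° ≈ 238.8°

Leg 1: dist=12487.0 km, bearing=253.3°
Leg 2: dist=1263.4 km, bearing=224.8°
Leg 3: dist=9669.7 km, bearing=348.5°
Leg 4: dist=9492.3 km, bearing=221.8°
Leg 5: dist=18540.2 km, bearing=337.2°
Leg 6: dist=6208.7 km, bearing=86.9°
Leg 7: dist=10916.6 km, bearing=238.8°
Total: 68577.9 km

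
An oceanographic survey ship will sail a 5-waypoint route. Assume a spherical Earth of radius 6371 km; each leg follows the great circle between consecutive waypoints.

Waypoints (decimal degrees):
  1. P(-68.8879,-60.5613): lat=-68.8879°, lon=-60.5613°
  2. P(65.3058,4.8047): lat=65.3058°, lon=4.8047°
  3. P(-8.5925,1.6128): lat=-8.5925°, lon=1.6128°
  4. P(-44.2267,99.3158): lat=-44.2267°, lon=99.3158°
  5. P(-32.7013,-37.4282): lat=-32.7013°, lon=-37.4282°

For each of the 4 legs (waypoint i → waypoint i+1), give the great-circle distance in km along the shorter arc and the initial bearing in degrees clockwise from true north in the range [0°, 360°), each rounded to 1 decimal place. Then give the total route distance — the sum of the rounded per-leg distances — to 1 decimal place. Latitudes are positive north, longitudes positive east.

Leg 1: dist=15757.0 km, bearing=37.8°
Leg 2: dist=8221.4 km, bearing=183.3°
Leg 3: dist=9948.7 km, bearing=134.8°
Leg 4: dist=10405.0 km, bearing=215.3°
Total: 44332.1 km

Leg 1: φ1=-1.2023207, φ2=1.1398012, Δφ=2.3421219, Δλ=1.1408519 rad; a=sin²(Δφ/2)+cosφ1·cosφ2·sin²(Δλ/2)=0.8924215818; c=2·atan2(√a, √(1-a))=2.473239326; dist=6371·c=15757.008 ≈ 15757.0 km; running total=15757.0 km
Leg 1 bearing: y=sinΔλ·cosφ2=0.37975294, x=cosφ1·sinφ2-sinφ1·cosφ2·cosΔλ=0.48970288; θ=atan2(y, x)=37.7927° ≈ 37.8°
Leg 2: φ1=1.1398012, φ2=-0.1499674, Δφ=-1.2897686, Δλ=-0.0557092 rad; a=sin²(Δφ/2)+cosφ1·cosφ2·sin²(Δλ/2)=0.3616488413; c=2·atan2(√a, √(1-a))=1.290435591; dist=6371·c=8221.365 ≈ 8221.4 km; running total=23978.4 km
Leg 2 bearing: y=sinΔλ·cosφ2=-0.05505539, x=cosφ1·sinφ2-sinφ1·cosφ2·cosΔλ=-0.95937726; θ=atan2(y, x)=-176.7156° <0 so +360° → 183.2844° ≈ 183.3°
Leg 3: φ1=-0.1499674, φ2=-0.7719015, Δφ=-0.6219341, Δλ=1.7052390 rad; a=sin²(Δφ/2)+cosφ1·cosφ2·sin²(Δλ/2)=0.4953805999; c=2·atan2(√a, √(1-a))=1.561557395; dist=6371·c=9948.682 ≈ 9948.7 km; running total=33927.1 km
Leg 3 bearing: y=sinΔλ·cosφ2=0.71011931, x=cosφ1·sinφ2-sinφ1·cosφ2·cosΔλ=-0.70402074; θ=atan2(y, x)=134.7529° ≈ 134.8°
Leg 4: φ1=-0.7719015, φ2=-0.5707454, Δφ=0.2011562, Δλ=-2.3866330 rad; a=sin²(Δφ/2)+cosφ1·cosφ2·sin²(Δλ/2)=0.5311690826; c=2·atan2(√a, √(1-a))=1.633174938; dist=6371·c=10404.958 ≈ 10405.0 km; running total=44332.1 km
Leg 4 bearing: y=sinΔλ·cosφ2=-0.57664466, x=cosφ1·sinφ2-sinφ1·cosφ2·cosΔλ=-0.81461334; θ=atan2(y, x)=-144.7063° <0 so +360° → 215.2937° ≈ 215.3°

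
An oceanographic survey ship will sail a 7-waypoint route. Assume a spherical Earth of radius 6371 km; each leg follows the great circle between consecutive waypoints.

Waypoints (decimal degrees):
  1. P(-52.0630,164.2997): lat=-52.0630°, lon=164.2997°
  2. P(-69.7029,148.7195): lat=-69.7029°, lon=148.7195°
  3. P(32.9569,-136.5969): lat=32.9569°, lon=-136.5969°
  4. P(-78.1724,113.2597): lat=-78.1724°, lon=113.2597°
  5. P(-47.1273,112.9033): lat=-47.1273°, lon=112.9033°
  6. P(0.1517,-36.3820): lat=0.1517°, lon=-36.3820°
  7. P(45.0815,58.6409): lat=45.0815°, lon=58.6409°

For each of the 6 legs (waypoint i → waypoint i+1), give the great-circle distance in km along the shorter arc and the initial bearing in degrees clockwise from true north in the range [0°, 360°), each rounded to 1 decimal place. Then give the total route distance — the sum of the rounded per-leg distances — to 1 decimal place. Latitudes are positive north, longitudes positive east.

Leg 1: φ1=-0.9086708, φ2=-1.2165451, Δφ=-0.3078743, Δλ=-0.2719258 rad; a=sin²(Δφ/2)+cosφ1·cosφ2·sin²(Δλ/2)=0.0274282288; c=2·atan2(√a, √(1-a))=0.332762572; dist=6371·c=2120.030 ≈ 2120.0 km; running total=2120.0 km
Leg 1 bearing: y=sinΔλ·cosφ2=-0.09316964, x=cosφ1·sinφ2-sinφ1·cosφ2·cosΔλ=-0.31308641; θ=atan2(y, x)=-163.4278° <0 so +360° → 196.5722° ≈ 196.6°
Leg 2: φ1=-1.2165451, φ2=0.5752064, Δφ=1.7917515, Δλ=-4.9797106 rad; a=sin²(Δφ/2)+cosφ1·cosφ2·sin²(Δλ/2)=0.7166717790; c=2·atan2(√a, √(1-a))=2.018995808; dist=6371·c=12863.022 ≈ 12863.0 km; running total=14983.0 km
Leg 2 bearing: y=sinΔλ·cosφ2=0.80927746, x=cosφ1·sinφ2-sinφ1·cosφ2·cosΔλ=0.39658966; θ=atan2(y, x)=63.8927° ≈ 63.9°
Leg 3: φ1=0.5752064, φ2=-1.3643658, Δφ=-1.9395722, Δλ=4.3608203 rad; a=sin²(Δφ/2)+cosφ1·cosφ2·sin²(Δλ/2)=0.7958421980; c=2·atan2(√a, √(1-a))=2.203942951; dist=6371·c=14041.321 ≈ 14041.3 km; running total=29024.3 km
Leg 3 bearing: y=sinΔλ·cosφ2=-0.19243045, x=cosφ1·sinφ2-sinφ1·cosφ2·cosΔλ=-0.78286659; θ=atan2(y, x)=-166.1903° <0 so +360° → 193.8097° ≈ 193.8°
Leg 4: φ1=-1.3643658, φ2=-0.8225266, Δφ=0.5418392, Δλ=-0.0062204 rad; a=sin²(Δφ/2)+cosφ1·cosφ2·sin²(Δλ/2)=0.0716205358; c=2·atan2(√a, √(1-a))=0.541844443; dist=6371·c=3452.091 ≈ 3452.1 km; running total=32476.4 km
Leg 4 bearing: y=sinΔλ·cosφ2=-0.00423213, x=cosφ1·sinφ2-sinφ1·cosφ2·cosΔλ=0.51569975; θ=atan2(y, x)=-0.4702° <0 so +360° → 359.5298° ≈ 359.5°
Leg 5: φ1=-0.8225266, φ2=0.0026477, Δφ=0.8251742, Δλ=-2.6055200 rad; a=sin²(Δφ/2)+cosφ1·cosφ2·sin²(Δλ/2)=0.7934341964; c=2·atan2(√a, √(1-a))=2.197982023; dist=6371·c=14003.343 ≈ 14003.3 km; running total=46479.7 km
Leg 5 bearing: y=sinΔλ·cosφ2=-0.51076172, x=cosφ1·sinφ2-sinφ1·cosφ2·cosΔλ=-0.62825788; θ=atan2(y, x)=-140.8895° <0 so +360° → 219.1105° ≈ 219.1°
Leg 6: φ1=0.0026477, φ2=0.7868206, Δφ=0.7841729, Δλ=1.6584625 rad; a=sin²(Δφ/2)+cosφ1·cosφ2·sin²(Δλ/2)=0.5299733849; c=2·atan2(√a, √(1-a))=1.630779059; dist=6371·c=10389.693 ≈ 10389.7 km; running total=56869.4 km
Leg 6 bearing: y=sinΔλ·cosφ2=0.70338867, x=cosφ1·sinφ2-sinφ1·cosφ2·cosΔλ=0.70827309; θ=atan2(y, x)=44.8018° ≈ 44.8°

Leg 1: dist=2120.0 km, bearing=196.6°
Leg 2: dist=12863.0 km, bearing=63.9°
Leg 3: dist=14041.3 km, bearing=193.8°
Leg 4: dist=3452.1 km, bearing=359.5°
Leg 5: dist=14003.3 km, bearing=219.1°
Leg 6: dist=10389.7 km, bearing=44.8°
Total: 56869.4 km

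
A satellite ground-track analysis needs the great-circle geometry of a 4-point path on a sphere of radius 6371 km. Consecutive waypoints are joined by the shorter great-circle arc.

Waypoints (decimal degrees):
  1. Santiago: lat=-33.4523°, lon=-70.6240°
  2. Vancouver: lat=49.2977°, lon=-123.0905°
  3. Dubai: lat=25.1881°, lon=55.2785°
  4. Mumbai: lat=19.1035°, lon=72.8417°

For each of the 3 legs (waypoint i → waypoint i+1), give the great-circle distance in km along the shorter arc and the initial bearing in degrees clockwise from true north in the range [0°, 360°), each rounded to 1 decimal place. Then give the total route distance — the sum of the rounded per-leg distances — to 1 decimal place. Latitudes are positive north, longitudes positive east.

Leg 1: φ1=-0.5838528, φ2=0.8604072, Δφ=1.4442600, Δλ=-0.9157132 rad; a=sin²(Δφ/2)+cosφ1·cosφ2·sin²(Δλ/2)=0.5432108924; c=2·atan2(√a, √(1-a))=1.657326051; dist=6371·c=10558.824 ≈ 10558.8 km; running total=10558.8 km
Leg 1 bearing: y=sinΔλ·cosφ2=-0.51713639, x=cosφ1·sinφ2-sinφ1·cosφ2·cosΔλ=0.85152876; θ=atan2(y, x)=-31.2705° <0 so +360° → 328.7295° ≈ 328.7°
Leg 2: φ1=0.8604072, φ2=0.4396153, Δφ=-0.4207919, Δλ=3.1131263 rad; a=sin²(Δφ/2)+cosφ1·cosφ2·sin²(Δλ/2)=0.6336190550; c=2·atan2(√a, √(1-a))=1.841322085; dist=6371·c=11731.063 ≈ 11731.1 km; running total=22289.9 km
Leg 2 bearing: y=sinΔλ·cosφ2=0.02575613, x=cosφ1·sinφ2-sinφ1·cosφ2·cosΔλ=0.96328626; θ=atan2(y, x)=1.5316° ≈ 1.5°
Leg 3: φ1=0.4396153, φ2=0.3334190, Δφ=-0.1061963, Δλ=0.3065357 rad; a=sin²(Δφ/2)+cosφ1·cosφ2·sin²(Δλ/2)=0.0227466985; c=2·atan2(√a, √(1-a))=0.302795592; dist=6371·c=1929.111 ≈ 1929.1 km; running total=24219.0 km
Leg 3 bearing: y=sinΔλ·cosφ2=0.28513949, x=cosφ1·sinφ2-sinφ1·cosφ2·cosΔλ=-0.08725029; θ=atan2(y, x)=107.0137° ≈ 107.0°

Leg 1: dist=10558.8 km, bearing=328.7°
Leg 2: dist=11731.1 km, bearing=1.5°
Leg 3: dist=1929.1 km, bearing=107.0°
Total: 24219.0 km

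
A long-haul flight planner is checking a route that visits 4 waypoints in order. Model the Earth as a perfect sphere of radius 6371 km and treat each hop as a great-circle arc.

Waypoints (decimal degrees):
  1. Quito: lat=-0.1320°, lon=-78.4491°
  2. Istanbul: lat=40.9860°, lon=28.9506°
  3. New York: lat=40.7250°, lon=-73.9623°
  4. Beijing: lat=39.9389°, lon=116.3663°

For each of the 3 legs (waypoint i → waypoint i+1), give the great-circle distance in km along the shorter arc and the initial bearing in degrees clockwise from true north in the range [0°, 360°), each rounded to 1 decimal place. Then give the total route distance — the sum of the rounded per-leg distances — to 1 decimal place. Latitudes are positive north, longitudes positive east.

Leg 1: φ1=-0.0023038, φ2=0.7153406, Δφ=0.7176445, Δλ=1.8744784 rad; a=sin²(Δφ/2)+cosφ1·cosφ2·sin²(Δλ/2)=0.6136217683; c=2·atan2(√a, √(1-a))=1.800042555; dist=6371·c=11468.071 ≈ 11468.1 km; running total=11468.1 km
Leg 1 bearing: y=sinΔλ·cosφ2=0.72032845, x=cosφ1·sinφ2-sinφ1·cosφ2·cosΔλ=0.65535281; θ=atan2(y, x)=47.7042° ≈ 47.7°
Leg 2: φ1=0.7153406, φ2=0.7107853, Δφ=-0.0045553, Δλ=-1.7961689 rad; a=sin²(Δφ/2)+cosφ1·cosφ2·sin²(Δλ/2)=0.3499651550; c=2·atan2(√a, √(1-a))=1.266030617; dist=6371·c=8065.881 ≈ 8065.9 km; running total=19534.0 km
Leg 2 bearing: y=sinΔλ·cosφ2=-0.73868440, x=cosφ1·sinφ2-sinφ1·cosφ2·cosΔλ=0.60357563; θ=atan2(y, x)=-50.7479° <0 so +360° → 309.2521° ≈ 309.3°
Leg 3: φ1=0.7107853, φ2=0.6970653, Δφ=-0.0137200, Δλ=3.3218607 rad; a=sin²(Δφ/2)+cosφ1·cosφ2·sin²(Δλ/2)=0.5764048933; c=2·atan2(√a, √(1-a))=1.724207157; dist=6371·c=10984.924 ≈ 10984.9 km; running total=30518.9 km
Leg 3 bearing: y=sinΔλ·cosφ2=-0.13746947, x=cosφ1·sinφ2-sinφ1·cosφ2·cosΔλ=0.97864770; θ=atan2(y, x)=-7.9960° <0 so +360° → 352.0040° ≈ 352.0°

Leg 1: dist=11468.1 km, bearing=47.7°
Leg 2: dist=8065.9 km, bearing=309.3°
Leg 3: dist=10984.9 km, bearing=352.0°
Total: 30518.9 km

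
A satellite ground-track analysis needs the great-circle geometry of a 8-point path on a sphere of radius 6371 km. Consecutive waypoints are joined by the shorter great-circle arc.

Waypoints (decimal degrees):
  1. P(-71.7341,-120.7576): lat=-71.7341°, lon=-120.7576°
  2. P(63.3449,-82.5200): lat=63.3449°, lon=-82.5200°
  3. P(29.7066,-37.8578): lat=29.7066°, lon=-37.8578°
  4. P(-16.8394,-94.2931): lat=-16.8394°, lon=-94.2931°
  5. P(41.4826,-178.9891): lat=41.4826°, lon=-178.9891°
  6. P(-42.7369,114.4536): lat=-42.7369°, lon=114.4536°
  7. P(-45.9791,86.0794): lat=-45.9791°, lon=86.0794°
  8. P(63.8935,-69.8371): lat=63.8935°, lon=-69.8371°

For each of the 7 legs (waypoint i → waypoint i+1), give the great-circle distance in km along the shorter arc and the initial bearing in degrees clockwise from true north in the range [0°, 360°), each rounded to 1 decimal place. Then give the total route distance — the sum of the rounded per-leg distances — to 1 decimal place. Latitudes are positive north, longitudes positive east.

Leg 1: φ1=-1.2519962, φ2=1.1055771, Δφ=2.3575733, Δλ=0.6673720 rad; a=sin²(Δφ/2)+cosφ1·cosφ2·sin²(Δλ/2)=0.8691243464; c=2·atan2(√a, √(1-a))=2.401266641; dist=6371·c=15298.470 ≈ 15298.5 km; running total=15298.5 km
Leg 1 bearing: y=sinΔλ·cosφ2=0.27766091, x=cosφ1·sinφ2-sinφ1·cosφ2·cosΔλ=0.61473025; θ=atan2(y, x)=24.3077° ≈ 24.3°
Leg 2: φ1=1.1055771, φ2=0.5184780, Δφ=-0.5870991, Δλ=0.7795024 rad; a=sin²(Δφ/2)+cosφ1·cosφ2·sin²(Δλ/2)=0.1399788159; c=2·atan2(√a, √(1-a))=0.766932954; dist=6371·c=4886.130 ≈ 4886.1 km; running total=20184.6 km
Leg 2 bearing: y=sinΔλ·cosφ2=0.61054322, x=cosφ1·sinφ2-sinφ1·cosφ2·cosΔλ=-0.32981202; θ=atan2(y, x)=118.3777° ≈ 118.4°
Leg 3: φ1=0.5184780, φ2=-0.2939030, Δφ=-0.8123810, Δλ=-0.9849818 rad; a=sin²(Δφ/2)+cosφ1·cosφ2·sin²(Δλ/2)=0.3419669486; c=2·atan2(√a, √(1-a))=1.249216176; dist=6371·c=7958.756 ≈ 7958.8 km; running total=28143.4 km
Leg 3 bearing: y=sinΔλ·cosφ2=-0.79753218, x=cosφ1·sinφ2-sinφ1·cosφ2·cosΔλ=-0.51385274; θ=atan2(y, x)=-122.7938° <0 so +360° → 237.2062° ≈ 237.2°
Leg 4: φ1=-0.2939030, φ2=0.7240080, Δφ=1.0179109, Δλ=-1.4782241 rad; a=sin²(Δφ/2)+cosφ1·cosφ2·sin²(Δλ/2)=0.5628029417; c=2·atan2(√a, √(1-a))=1.696734855; dist=6371·c=10809.898 ≈ 10809.9 km; running total=38953.3 km
Leg 4 bearing: y=sinΔλ·cosφ2=-0.74594921, x=cosφ1·sinφ2-sinφ1·cosφ2·cosΔλ=0.65405117; θ=atan2(y, x)=-48.7556° <0 so +360° → 311.2444° ≈ 311.2°
Leg 5: φ1=0.7240080, φ2=-0.7458996, Δφ=-1.4699076, Δλ=5.1215413 rad; a=sin²(Δφ/2)+cosφ1·cosφ2·sin²(Δλ/2)=0.6153093951; c=2·atan2(√a, √(1-a))=1.803509894; dist=6371·c=11490.162 ≈ 11490.2 km; running total=50443.5 km
Leg 5 bearing: y=sinΔλ·cosφ2=-0.67385272, x=cosφ1·sinφ2-sinφ1·cosφ2·cosΔλ=-0.70195262; θ=atan2(y, x)=-136.1701° <0 so +360° → 223.8299° ≈ 223.8°
Leg 6: φ1=-0.7458996, φ2=-0.8024867, Δφ=-0.0565871, Δλ=-0.4952232 rad; a=sin²(Δφ/2)+cosφ1·cosφ2·sin²(Δλ/2)=0.0314595871; c=2·atan2(√a, √(1-a))=0.356623828; dist=6371·c=2272.050 ≈ 2272.1 km; running total=52715.6 km
Leg 6 bearing: y=sinΔλ·cosφ2=-0.33024583, x=cosφ1·sinφ2-sinφ1·cosφ2·cosΔλ=-0.11321316; θ=atan2(y, x)=-108.9225° <0 so +360° → 251.0775° ≈ 251.1°
Leg 7: φ1=-0.8024867, φ2=1.1151519, Δφ=1.9176386, Δλ=-2.7212563 rad; a=sin²(Δφ/2)+cosφ1·cosφ2·sin²(Δλ/2)=0.9624491597; c=2·atan2(√a, √(1-a))=2.751564404; dist=6371·c=17530.217 ≈ 17530.2 km; running total=70245.8 km
Leg 7 bearing: y=sinΔλ·cosφ2=-0.17956648, x=cosφ1·sinφ2-sinφ1·cosφ2·cosΔλ=0.33514024; θ=atan2(y, x)=-28.1822° <0 so +360° → 331.8178° ≈ 331.8°

Leg 1: dist=15298.5 km, bearing=24.3°
Leg 2: dist=4886.1 km, bearing=118.4°
Leg 3: dist=7958.8 km, bearing=237.2°
Leg 4: dist=10809.9 km, bearing=311.2°
Leg 5: dist=11490.2 km, bearing=223.8°
Leg 6: dist=2272.1 km, bearing=251.1°
Leg 7: dist=17530.2 km, bearing=331.8°
Total: 70245.8 km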